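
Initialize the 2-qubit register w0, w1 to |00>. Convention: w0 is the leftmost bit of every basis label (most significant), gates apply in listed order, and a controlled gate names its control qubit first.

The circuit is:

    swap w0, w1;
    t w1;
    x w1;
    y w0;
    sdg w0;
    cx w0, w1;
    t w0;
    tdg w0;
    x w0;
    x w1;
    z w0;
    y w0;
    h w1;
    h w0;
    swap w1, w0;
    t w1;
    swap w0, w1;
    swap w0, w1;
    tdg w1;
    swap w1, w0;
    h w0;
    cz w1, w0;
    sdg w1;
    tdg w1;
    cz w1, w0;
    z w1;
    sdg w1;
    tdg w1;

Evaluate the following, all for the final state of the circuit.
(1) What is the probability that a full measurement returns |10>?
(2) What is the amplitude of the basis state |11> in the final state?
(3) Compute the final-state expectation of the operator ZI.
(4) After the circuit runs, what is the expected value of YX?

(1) A full measurement returns |10> with probability 1/2. Key observation: gates 14-21 undo each other exactly, leaving only the rest of the circuit to track.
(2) The amplitude on |11> is -sqrt(2)/2.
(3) In the final state, ZI has expectation -1.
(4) In the final state, YX has expectation 0.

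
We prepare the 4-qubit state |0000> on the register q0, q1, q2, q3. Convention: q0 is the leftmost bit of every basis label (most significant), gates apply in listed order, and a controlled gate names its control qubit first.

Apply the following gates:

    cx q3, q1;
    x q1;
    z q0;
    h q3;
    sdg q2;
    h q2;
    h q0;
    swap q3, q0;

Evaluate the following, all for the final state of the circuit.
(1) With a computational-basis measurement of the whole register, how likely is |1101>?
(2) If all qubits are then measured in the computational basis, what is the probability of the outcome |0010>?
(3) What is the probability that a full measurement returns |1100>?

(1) Outcome |1101> occurs with probability 1/8.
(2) The probability of measuring |0010> is 0.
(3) Outcome |1100> occurs with probability 1/8.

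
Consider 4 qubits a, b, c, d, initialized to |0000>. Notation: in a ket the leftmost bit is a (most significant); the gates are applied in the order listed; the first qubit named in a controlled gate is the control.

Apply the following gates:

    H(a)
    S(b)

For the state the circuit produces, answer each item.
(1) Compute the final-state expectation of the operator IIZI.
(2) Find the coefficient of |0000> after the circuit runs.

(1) In the final state, IIZI has expectation 1.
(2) The amplitude on |0000> is sqrt(2)/2.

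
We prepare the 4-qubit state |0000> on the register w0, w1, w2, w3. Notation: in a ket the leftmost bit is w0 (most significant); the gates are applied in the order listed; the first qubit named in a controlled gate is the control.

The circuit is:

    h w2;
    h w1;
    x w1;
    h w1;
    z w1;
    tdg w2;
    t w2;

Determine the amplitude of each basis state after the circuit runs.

The final amplitudes are sqrt(2)/2 on |0000>, sqrt(2)/2 on |0010>, and 0 on every other basis state.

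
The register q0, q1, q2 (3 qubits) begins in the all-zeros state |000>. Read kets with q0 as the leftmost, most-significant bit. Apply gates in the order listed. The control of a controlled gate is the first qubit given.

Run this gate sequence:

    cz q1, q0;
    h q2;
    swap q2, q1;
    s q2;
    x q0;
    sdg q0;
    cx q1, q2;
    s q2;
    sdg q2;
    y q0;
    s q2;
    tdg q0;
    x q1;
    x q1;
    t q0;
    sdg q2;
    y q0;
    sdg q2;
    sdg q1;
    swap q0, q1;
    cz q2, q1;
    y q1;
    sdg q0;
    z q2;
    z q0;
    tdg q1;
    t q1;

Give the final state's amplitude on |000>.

|000> carries amplitude -sqrt(2)/2 in the final state. Key observation: gates 10-17 undo each other exactly, leaving only the rest of the circuit to track.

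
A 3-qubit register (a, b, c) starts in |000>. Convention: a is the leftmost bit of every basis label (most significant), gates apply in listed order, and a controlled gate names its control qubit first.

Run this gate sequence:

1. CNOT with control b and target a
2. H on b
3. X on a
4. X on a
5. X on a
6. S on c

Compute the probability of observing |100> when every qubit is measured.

The probability of measuring |100> is 1/2. Key observation: steps 3-4 multiply out to the identity, so the circuit reduces to the remaining gates.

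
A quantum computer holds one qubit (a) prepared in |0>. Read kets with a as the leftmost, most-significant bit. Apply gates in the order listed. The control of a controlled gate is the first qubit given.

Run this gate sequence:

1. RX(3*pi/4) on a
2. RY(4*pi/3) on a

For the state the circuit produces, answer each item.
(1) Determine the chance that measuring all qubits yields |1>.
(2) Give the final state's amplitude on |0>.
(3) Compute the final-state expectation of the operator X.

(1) A full measurement returns |1> with probability 1/2 - sqrt(2)/8.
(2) The final state's coefficient on |0> equals -sqrt(2 - sqrt(2))/4 + I*sqrt(3*sqrt(2) + 6)/4.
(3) The observable X averages to sqrt(6)/4.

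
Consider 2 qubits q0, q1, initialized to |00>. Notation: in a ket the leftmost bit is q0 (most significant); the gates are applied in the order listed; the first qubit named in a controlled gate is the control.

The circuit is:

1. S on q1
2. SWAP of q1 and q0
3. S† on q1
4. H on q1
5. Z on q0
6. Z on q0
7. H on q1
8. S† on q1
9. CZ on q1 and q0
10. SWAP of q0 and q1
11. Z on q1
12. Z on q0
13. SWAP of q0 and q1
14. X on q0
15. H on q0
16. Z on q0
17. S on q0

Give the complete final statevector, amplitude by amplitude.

The final amplitudes are sqrt(2)/2 on |00>, 0 on |01>, sqrt(2)*I/2 on |10>, 0 on |11>. Key observation: gates 4-7 undo each other exactly, leaving only the rest of the circuit to track.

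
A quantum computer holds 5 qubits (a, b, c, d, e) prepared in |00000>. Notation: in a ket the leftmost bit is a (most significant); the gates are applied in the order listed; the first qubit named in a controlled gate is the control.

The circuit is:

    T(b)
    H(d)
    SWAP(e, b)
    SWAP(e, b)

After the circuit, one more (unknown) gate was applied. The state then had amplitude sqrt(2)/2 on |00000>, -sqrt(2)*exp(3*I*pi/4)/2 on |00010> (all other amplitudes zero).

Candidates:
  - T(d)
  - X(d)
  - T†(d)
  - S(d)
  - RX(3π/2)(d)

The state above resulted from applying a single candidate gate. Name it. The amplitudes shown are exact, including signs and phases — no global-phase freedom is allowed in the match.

It was T†(d) that produced the state shown.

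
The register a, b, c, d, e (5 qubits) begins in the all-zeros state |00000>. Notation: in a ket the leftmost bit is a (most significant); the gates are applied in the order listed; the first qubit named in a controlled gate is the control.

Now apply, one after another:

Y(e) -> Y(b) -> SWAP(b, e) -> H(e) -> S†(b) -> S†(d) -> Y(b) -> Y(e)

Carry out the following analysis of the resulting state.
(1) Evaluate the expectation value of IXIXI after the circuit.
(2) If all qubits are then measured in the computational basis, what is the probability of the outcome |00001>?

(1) The observable IXIXI averages to 0.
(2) The probability of measuring |00001> is 1/2.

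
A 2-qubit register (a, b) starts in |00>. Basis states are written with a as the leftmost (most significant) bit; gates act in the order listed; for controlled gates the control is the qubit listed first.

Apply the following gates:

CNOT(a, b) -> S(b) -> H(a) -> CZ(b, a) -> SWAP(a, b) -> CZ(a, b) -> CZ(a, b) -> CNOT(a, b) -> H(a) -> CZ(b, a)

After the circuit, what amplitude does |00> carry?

The final state's coefficient on |00> equals 1/2.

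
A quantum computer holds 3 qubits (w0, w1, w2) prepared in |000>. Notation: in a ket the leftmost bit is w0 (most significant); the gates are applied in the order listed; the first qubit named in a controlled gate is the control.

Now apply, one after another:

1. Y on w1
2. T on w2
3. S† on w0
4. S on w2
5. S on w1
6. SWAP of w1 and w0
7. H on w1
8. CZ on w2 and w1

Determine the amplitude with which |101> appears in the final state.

|101> carries amplitude 0 in the final state.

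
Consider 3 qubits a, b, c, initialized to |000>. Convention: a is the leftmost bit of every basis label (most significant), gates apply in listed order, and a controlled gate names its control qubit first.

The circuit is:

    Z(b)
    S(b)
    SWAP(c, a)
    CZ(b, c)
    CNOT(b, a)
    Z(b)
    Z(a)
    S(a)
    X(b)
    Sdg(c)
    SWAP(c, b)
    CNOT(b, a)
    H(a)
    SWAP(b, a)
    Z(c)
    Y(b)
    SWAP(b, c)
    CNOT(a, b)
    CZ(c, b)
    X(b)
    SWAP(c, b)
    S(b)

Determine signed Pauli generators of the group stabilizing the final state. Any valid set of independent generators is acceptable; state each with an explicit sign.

One valid set of independent stabilizer generators is +IYI, +ZII, +IIZ (any independent generating set of the same group is equally correct).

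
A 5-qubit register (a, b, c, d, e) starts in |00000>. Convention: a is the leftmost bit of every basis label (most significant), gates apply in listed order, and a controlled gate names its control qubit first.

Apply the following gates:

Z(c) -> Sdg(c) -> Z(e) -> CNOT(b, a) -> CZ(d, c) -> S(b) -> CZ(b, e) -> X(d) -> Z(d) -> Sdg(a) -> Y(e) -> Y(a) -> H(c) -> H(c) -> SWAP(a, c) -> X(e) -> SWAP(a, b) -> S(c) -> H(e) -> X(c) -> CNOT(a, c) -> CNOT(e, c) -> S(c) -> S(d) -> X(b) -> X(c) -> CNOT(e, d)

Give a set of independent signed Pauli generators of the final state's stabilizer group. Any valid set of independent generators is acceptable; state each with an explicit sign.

The final state is stabilized by the group generated by +IIXXY, +ZIIII, -IZIII, -IIZIZ, -IIIZZ; other independent generating sets are equally valid.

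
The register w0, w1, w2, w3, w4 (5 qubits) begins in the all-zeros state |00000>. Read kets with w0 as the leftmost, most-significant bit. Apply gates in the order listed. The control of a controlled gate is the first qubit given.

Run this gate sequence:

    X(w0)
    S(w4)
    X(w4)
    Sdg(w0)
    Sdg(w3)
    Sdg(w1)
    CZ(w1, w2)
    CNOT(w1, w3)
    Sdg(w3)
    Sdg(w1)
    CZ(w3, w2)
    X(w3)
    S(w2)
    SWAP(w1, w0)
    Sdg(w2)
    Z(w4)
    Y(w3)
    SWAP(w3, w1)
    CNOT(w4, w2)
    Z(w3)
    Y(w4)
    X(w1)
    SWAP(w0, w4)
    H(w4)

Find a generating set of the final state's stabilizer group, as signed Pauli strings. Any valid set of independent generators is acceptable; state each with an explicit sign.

The stabilizer group can be generated by +IIIIX, +ZIIII, -IZIII, -IIZII, -IIIZI, among other valid generating sets.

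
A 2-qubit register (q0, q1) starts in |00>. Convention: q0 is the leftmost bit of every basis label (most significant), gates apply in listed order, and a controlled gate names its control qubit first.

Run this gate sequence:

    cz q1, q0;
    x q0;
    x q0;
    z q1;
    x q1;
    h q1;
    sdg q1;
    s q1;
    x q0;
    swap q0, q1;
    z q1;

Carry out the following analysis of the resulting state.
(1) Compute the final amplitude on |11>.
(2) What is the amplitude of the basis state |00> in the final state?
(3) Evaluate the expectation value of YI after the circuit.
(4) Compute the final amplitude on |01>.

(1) The amplitude on |11> is sqrt(2)/2.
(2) |00> carries amplitude 0 in the final state.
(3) In the final state, YI has expectation 0.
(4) The final state's coefficient on |01> equals -sqrt(2)/2.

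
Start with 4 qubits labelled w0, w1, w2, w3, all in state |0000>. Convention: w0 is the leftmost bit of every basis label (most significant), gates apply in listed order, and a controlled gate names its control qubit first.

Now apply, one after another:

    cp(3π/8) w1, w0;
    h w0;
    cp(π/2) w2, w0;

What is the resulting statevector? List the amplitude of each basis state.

After the circuit, the state carries amplitude sqrt(2)/2 on |0000>, sqrt(2)/2 on |1000>, and 0 on every other basis state.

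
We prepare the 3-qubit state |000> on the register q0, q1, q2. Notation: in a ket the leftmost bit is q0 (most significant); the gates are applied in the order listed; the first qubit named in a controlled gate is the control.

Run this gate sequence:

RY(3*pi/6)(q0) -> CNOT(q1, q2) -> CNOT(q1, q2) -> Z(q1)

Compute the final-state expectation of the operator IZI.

The expectation value of IZI is 1. Key observation: gates 2-3 undo each other exactly, leaving only the rest of the circuit to track.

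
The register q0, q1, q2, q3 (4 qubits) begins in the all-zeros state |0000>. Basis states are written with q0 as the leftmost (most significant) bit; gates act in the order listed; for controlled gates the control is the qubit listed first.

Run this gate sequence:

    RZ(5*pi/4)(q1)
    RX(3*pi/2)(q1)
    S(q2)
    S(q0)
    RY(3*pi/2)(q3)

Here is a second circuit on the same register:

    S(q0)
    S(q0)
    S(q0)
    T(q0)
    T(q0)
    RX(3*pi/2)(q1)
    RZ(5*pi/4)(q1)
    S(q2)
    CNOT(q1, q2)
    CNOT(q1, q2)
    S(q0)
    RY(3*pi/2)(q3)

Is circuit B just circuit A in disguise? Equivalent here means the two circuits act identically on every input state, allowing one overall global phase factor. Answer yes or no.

No — the two circuits implement different unitaries, even allowing a global phase.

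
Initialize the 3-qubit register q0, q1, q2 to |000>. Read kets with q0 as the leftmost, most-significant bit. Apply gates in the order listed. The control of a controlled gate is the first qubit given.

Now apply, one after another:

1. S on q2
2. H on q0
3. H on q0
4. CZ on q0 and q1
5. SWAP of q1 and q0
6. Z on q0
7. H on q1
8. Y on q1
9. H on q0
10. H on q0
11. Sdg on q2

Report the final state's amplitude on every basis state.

The resulting statevector has amplitude -sqrt(2)*I/2 on |000>, sqrt(2)*I/2 on |010>, and 0 on every other basis state.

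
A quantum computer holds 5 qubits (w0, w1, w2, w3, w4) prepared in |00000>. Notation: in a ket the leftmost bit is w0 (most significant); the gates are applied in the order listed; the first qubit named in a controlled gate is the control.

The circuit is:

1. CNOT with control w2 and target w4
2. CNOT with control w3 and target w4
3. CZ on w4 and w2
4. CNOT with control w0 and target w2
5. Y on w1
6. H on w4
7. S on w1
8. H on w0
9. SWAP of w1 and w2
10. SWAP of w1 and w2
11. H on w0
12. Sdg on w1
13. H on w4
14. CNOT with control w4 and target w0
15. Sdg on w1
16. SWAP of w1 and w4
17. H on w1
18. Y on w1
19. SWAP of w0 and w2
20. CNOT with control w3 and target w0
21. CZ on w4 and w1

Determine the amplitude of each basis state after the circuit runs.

The final amplitudes are -sqrt(2)*I/2 on |00001>, -sqrt(2)*I/2 on |01001>, and 0 on every other basis state. Key observation: the block from step 6 through step 13 cancels to the identity and can be dropped.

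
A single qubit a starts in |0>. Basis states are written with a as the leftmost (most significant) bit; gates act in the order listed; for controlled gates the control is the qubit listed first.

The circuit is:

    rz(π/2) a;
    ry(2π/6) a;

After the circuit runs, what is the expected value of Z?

In the final state, Z has expectation 1/2.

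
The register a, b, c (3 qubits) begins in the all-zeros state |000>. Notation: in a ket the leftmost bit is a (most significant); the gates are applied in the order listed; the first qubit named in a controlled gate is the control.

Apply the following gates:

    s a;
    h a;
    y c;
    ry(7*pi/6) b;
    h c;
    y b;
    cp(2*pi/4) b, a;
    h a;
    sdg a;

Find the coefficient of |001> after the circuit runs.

|001> carries amplitude -sqrt(3)/4 - 1/4 in the final state.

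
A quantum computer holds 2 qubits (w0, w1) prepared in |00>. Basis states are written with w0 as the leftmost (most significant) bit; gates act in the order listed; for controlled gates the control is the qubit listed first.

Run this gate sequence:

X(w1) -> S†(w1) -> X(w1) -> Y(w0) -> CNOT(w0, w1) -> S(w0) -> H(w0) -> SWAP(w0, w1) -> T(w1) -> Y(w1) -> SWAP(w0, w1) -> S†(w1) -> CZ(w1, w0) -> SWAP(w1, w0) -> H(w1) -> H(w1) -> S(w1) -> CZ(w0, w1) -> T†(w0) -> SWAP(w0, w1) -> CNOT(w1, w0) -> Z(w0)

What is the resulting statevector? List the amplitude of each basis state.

The resulting statevector has amplitude 0 on |00>, sqrt(2)*exp(3*I*pi/4)/2 on |01>, 0 on |10>, -sqrt(2)*I/2 on |11>. Key observation: steps 15-16 multiply out to the identity, so the circuit reduces to the remaining gates.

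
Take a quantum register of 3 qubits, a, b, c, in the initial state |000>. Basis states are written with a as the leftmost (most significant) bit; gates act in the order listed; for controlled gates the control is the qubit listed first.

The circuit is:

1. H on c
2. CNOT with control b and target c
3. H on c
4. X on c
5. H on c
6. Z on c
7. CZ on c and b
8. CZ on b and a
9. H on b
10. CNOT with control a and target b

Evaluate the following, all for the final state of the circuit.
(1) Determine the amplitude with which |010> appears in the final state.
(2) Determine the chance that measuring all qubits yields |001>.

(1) |010> carries amplitude 1/2 in the final state. Key observation: steps 3-6 multiply out to the identity, so the circuit reduces to the remaining gates.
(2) Outcome |001> occurs with probability 1/4.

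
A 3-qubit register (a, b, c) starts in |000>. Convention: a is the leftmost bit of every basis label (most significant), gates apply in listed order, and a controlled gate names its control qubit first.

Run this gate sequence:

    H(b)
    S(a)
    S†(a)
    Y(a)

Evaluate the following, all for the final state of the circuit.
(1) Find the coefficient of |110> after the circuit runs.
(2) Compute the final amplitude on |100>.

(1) |110> carries amplitude sqrt(2)*I/2 in the final state. Key observation: gates 2-3 undo each other exactly, leaving only the rest of the circuit to track.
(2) The final state's coefficient on |100> equals sqrt(2)*I/2.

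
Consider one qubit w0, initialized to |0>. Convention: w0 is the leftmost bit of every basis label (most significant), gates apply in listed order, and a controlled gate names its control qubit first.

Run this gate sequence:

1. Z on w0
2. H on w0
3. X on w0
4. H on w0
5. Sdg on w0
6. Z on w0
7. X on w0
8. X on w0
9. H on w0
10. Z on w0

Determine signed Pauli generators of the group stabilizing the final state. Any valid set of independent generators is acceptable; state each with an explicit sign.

The final state is stabilized by the group generated by -X; other independent generating sets are equally valid.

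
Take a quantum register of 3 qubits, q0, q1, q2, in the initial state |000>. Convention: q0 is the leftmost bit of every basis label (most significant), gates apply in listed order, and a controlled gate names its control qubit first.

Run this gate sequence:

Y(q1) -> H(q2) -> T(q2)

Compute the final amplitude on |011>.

The amplitude on |011> is sqrt(2)*exp(3*I*pi/4)/2.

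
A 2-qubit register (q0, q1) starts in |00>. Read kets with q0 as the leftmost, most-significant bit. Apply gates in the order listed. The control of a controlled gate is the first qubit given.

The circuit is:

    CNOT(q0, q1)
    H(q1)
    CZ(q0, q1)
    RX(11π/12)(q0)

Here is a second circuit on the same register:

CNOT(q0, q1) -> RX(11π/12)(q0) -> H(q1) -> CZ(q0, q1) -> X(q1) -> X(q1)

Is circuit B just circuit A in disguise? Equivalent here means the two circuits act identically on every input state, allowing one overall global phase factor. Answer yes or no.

No, they are not equivalent — no single phase factor reconciles the two unitaries.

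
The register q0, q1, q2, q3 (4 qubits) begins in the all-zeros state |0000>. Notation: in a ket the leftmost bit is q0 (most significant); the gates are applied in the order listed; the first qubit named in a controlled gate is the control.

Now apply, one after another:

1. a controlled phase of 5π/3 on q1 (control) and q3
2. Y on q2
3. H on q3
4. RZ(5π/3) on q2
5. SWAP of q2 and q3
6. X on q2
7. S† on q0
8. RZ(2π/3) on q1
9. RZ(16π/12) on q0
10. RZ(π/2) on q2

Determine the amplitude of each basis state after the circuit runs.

After the circuit, the state carries amplitude sqrt(2)*exp(I*pi/12)/2 on |0001>, sqrt(2)*exp(7*I*pi/12)/2 on |0011>, and 0 on every other basis state.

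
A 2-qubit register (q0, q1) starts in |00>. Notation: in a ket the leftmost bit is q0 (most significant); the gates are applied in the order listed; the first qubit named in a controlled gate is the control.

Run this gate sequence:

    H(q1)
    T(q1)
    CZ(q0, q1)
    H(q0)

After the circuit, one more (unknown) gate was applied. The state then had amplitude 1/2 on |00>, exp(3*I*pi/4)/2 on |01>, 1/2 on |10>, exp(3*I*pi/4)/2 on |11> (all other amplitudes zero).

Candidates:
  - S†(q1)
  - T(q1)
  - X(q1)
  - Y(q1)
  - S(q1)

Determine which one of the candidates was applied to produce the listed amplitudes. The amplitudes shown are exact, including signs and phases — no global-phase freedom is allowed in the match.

It was S(q1) that produced the state shown.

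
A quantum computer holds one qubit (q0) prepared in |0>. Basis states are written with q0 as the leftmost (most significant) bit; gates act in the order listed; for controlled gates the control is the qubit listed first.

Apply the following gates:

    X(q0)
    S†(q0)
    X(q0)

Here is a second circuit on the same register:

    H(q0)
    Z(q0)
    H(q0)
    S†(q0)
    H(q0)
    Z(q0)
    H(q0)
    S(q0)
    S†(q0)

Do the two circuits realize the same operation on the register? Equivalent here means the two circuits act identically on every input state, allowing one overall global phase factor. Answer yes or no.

Yes — the two circuits implement the same unitary up to a global phase.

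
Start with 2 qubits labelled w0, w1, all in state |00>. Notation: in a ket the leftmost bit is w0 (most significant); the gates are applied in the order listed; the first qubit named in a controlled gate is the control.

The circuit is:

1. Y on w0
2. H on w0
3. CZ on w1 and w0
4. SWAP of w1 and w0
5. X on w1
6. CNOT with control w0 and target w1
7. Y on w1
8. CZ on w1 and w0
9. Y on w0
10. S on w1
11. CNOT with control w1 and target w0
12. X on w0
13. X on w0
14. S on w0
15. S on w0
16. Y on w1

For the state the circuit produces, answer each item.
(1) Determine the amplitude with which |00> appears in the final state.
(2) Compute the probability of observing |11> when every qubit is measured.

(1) |00> carries amplitude sqrt(2)*I/2 in the final state. Key observation: steps 12-13 multiply out to the identity, so the circuit reduces to the remaining gates.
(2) The probability of measuring |11> is 1/2.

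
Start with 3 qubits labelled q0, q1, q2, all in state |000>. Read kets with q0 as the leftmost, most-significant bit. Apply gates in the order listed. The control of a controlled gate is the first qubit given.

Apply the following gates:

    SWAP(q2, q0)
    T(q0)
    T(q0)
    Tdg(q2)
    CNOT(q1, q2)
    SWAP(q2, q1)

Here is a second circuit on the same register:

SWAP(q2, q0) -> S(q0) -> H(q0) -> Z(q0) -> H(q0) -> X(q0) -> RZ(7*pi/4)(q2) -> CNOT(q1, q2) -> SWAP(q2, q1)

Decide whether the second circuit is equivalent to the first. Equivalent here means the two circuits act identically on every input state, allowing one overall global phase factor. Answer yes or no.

Yes, they are equivalent — the unitaries differ by at most a global phase.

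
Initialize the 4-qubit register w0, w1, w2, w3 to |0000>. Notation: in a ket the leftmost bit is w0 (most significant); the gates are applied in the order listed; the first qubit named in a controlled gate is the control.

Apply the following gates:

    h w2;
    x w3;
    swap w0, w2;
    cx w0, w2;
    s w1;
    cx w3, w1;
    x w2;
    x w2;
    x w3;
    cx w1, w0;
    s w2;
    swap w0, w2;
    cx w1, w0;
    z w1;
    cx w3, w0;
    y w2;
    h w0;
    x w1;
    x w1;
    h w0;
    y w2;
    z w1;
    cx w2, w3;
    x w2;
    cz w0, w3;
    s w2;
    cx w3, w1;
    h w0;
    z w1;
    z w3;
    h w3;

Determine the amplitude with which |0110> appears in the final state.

|0110> carries amplitude sqrt(2)/4 in the final state. Key observation: gates 16-21 undo each other exactly, leaving only the rest of the circuit to track.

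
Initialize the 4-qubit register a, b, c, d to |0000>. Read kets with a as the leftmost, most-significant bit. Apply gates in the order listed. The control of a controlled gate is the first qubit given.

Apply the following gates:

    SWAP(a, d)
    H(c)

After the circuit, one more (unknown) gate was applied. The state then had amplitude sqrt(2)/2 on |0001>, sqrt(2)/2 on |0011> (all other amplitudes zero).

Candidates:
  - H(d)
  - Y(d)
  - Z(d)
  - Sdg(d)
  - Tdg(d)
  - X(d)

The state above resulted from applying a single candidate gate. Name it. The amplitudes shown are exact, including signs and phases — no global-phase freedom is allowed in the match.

The applied gate was X(d).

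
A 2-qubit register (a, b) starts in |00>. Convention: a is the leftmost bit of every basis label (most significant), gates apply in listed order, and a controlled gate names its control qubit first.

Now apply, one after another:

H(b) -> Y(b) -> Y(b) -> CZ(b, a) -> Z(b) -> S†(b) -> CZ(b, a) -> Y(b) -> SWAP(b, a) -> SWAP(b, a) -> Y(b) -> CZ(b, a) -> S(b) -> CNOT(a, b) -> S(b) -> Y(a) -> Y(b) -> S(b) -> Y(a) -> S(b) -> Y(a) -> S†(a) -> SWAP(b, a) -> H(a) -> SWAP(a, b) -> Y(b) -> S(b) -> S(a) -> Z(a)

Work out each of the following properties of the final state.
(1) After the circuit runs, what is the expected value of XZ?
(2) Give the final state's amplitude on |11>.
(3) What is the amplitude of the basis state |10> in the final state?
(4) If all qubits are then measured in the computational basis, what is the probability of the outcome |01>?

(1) The observable XZ averages to 0. Key observation: steps 6-13 multiply out to the identity, so the circuit reduces to the remaining gates.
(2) The final state's coefficient on |11> equals 1/2 - I/2.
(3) The amplitude on |10> is 1/2 - I/2.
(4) A full measurement returns |01> with probability 0.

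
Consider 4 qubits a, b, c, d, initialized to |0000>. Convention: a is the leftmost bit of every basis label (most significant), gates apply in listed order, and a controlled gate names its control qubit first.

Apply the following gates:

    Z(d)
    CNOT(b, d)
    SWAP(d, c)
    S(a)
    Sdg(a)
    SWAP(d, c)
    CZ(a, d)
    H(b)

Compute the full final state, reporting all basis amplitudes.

After the circuit, the state carries amplitude sqrt(2)/2 on |0000>, sqrt(2)/2 on |0100>, and 0 on every other basis state.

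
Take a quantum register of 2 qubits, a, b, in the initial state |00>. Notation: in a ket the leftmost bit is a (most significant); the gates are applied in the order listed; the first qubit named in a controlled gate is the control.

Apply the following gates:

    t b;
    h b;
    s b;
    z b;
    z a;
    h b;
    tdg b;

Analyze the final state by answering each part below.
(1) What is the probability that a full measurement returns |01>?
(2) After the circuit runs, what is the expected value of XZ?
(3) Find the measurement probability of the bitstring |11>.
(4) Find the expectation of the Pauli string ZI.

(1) The probability of measuring |01> is 1/2.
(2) In the final state, XZ has expectation 0.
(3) Outcome |11> occurs with probability 0.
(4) In the final state, ZI has expectation 1.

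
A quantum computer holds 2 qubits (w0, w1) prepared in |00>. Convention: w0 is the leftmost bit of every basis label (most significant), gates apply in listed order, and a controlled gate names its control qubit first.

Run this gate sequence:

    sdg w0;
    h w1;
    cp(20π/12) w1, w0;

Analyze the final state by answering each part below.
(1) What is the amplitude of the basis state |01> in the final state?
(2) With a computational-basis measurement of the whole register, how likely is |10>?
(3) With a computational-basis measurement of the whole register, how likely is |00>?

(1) The amplitude on |01> is sqrt(2)/2.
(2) A full measurement returns |10> with probability 0.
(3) Outcome |00> occurs with probability 1/2.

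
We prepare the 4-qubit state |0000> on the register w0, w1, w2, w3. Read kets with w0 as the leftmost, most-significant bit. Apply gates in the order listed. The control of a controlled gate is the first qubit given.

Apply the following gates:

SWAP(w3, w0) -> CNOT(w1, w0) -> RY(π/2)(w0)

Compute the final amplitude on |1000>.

|1000> carries amplitude sqrt(2)/2 in the final state.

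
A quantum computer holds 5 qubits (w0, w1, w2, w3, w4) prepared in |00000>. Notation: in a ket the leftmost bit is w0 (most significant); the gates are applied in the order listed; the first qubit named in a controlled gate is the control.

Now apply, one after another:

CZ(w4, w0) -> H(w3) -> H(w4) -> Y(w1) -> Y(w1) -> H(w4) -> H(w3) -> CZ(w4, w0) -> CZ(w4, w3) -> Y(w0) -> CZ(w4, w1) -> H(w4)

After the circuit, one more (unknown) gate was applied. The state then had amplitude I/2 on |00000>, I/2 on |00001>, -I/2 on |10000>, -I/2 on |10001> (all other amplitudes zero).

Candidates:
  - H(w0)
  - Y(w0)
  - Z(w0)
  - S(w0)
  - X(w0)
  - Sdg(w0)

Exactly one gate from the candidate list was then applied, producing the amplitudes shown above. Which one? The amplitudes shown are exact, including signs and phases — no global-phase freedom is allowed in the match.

It was H(w0) that produced the state shown. Key observation: gates 1-8 undo each other exactly, leaving only the rest of the circuit to track.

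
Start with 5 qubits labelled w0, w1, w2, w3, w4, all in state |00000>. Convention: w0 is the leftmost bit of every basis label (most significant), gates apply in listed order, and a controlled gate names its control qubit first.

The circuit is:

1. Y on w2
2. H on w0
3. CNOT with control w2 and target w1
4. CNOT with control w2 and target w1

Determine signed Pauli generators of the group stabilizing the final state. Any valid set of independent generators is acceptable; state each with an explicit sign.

One valid set of independent stabilizer generators is +XIIII, +IZIII, -IIZII, +IIIZI, +IIIIZ (any independent generating set of the same group is equally correct). Key observation: gates 3-4 undo each other exactly, leaving only the rest of the circuit to track.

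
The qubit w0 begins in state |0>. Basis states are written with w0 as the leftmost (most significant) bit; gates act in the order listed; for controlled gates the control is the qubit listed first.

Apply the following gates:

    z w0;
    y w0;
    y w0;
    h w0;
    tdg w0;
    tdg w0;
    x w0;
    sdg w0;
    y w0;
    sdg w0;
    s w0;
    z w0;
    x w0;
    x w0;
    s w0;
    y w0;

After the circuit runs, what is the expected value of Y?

The expectation value of Y is 1.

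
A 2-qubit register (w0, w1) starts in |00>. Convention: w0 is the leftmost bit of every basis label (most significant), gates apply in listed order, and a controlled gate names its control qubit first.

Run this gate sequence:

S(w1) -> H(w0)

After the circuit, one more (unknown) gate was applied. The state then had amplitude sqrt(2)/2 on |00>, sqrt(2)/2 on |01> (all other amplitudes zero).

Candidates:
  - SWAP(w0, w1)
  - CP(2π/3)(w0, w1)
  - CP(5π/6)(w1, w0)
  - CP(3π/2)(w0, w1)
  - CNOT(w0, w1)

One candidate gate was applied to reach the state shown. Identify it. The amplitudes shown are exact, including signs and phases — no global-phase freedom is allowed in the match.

The applied gate was SWAP(w0, w1).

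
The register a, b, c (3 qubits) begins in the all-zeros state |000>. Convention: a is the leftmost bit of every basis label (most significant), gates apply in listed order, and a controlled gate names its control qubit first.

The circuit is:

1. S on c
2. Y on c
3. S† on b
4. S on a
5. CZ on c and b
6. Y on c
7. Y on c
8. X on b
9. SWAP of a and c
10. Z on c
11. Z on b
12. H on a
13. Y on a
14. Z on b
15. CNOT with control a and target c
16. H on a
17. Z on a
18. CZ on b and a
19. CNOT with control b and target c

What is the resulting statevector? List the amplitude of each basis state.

After the circuit, the state carries amplitude 0 on |000>, 0 on |001>, -1/2 on |010>, -1/2 on |011>, 0 on |100>, 0 on |101>, 1/2 on |110>, -1/2 on |111>.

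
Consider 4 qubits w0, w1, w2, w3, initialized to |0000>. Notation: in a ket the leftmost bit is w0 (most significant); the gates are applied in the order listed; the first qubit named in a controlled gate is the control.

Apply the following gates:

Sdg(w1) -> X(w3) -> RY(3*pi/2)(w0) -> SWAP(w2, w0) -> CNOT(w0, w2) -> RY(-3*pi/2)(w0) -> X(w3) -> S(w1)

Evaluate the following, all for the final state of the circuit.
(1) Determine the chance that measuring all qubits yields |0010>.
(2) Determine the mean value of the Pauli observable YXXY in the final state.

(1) Outcome |0010> occurs with probability 1/4.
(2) The observable YXXY averages to 0.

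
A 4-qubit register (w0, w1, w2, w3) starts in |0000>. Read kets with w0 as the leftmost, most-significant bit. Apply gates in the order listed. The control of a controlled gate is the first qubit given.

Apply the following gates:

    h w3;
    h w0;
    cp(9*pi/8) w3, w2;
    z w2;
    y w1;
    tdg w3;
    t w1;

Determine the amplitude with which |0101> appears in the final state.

The amplitude on |0101> is I/2.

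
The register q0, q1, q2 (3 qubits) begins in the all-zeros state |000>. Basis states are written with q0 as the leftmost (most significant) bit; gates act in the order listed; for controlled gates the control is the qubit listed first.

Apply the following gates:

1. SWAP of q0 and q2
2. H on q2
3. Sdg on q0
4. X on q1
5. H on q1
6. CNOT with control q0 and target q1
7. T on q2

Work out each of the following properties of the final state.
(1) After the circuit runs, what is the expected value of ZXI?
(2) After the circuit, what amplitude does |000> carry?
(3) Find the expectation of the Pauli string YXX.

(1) The observable ZXI averages to -1.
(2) |000> carries amplitude 1/2 in the final state.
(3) The observable YXX averages to 0.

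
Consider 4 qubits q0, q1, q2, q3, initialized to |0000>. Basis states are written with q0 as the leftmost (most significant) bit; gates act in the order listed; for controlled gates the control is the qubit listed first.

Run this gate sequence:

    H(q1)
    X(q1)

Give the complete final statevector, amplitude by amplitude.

The resulting statevector has amplitude sqrt(2)/2 on |0000>, sqrt(2)/2 on |0100>, and 0 on every other basis state.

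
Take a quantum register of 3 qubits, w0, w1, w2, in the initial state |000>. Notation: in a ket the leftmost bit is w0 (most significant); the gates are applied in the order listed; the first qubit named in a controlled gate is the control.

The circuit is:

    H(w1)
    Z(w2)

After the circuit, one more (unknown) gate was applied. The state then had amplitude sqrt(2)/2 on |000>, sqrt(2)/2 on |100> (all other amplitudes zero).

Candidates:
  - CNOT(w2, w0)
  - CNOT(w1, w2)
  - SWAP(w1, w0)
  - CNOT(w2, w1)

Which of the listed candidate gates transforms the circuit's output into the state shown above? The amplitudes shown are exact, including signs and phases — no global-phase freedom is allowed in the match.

The applied gate was SWAP(w1, w0).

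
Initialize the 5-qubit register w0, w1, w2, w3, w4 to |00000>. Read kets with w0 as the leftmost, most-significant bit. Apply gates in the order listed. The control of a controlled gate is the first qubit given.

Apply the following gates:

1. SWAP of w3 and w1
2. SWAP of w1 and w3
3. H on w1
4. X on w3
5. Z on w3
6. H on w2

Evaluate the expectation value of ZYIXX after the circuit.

The expectation value of ZYIXX is 0.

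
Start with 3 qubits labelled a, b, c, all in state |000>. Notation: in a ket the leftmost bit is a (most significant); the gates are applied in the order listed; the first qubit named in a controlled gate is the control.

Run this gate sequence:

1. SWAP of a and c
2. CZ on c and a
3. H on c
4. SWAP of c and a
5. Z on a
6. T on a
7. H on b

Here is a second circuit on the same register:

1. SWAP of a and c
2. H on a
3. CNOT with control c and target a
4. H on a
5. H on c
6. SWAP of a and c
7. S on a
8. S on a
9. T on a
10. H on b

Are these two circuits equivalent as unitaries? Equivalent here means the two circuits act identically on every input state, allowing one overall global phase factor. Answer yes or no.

Yes: on every input state the two circuits agree up to one overall phase factor.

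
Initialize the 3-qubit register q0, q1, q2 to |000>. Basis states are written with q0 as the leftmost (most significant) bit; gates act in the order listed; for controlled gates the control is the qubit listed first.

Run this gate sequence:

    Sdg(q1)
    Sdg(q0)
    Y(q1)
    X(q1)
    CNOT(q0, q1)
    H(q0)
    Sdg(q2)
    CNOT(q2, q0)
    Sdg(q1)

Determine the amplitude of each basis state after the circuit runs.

After the circuit, the state carries amplitude sqrt(2)*I/2 on |000>, sqrt(2)*I/2 on |100>, and 0 on every other basis state.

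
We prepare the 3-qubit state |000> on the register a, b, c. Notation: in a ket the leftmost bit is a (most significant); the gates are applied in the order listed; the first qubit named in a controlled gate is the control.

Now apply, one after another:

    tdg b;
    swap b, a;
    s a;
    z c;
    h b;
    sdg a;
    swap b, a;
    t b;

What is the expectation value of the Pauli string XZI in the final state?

The expectation value of XZI is 1.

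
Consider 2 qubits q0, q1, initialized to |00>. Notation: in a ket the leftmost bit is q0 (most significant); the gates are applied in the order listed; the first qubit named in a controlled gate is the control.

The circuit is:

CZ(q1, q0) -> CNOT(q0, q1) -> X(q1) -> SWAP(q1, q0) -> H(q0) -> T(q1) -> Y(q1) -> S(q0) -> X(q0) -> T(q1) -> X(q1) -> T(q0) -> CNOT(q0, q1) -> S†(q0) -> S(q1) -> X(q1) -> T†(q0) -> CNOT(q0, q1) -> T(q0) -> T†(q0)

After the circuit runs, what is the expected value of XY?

The observable XY averages to 0.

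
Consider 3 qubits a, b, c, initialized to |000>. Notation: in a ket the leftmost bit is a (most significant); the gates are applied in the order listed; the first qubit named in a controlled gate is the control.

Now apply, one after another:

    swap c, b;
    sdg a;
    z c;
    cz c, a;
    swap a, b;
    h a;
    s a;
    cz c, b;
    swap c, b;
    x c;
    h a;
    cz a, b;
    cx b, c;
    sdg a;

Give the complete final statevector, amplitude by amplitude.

The final amplitudes are 1/2 + I/2 on |001>, -1/2 - I/2 on |101>, and 0 on every other basis state.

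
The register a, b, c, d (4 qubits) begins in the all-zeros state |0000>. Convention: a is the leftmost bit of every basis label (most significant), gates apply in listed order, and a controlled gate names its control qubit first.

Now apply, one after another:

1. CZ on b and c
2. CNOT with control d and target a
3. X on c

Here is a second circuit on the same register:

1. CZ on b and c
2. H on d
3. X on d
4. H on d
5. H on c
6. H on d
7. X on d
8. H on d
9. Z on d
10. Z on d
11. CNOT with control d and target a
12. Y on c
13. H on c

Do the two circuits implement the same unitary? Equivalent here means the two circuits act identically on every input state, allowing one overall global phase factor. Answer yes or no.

No — the two circuits implement different unitaries, even allowing a global phase.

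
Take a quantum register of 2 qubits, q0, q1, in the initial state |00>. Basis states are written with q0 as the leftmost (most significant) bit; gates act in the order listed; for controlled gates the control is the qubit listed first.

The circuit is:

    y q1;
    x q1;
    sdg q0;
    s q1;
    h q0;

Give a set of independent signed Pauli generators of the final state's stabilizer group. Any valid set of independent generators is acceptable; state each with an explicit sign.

The final state is stabilized by the group generated by +XI, +IZ; other independent generating sets are equally valid.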